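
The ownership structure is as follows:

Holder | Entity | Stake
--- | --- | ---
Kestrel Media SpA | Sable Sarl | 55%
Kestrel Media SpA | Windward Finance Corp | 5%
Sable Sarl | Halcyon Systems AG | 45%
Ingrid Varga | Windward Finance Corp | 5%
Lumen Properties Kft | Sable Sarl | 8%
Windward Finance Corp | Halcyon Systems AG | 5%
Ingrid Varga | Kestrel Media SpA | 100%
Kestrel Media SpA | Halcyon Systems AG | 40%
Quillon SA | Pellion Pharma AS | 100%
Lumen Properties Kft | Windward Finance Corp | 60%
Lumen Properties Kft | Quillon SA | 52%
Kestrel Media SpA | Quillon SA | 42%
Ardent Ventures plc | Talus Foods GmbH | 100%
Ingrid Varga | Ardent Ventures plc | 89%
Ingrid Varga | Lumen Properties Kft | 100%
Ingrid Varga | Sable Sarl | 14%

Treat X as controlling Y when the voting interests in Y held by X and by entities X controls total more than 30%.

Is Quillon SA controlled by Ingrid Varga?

Ingrid holds 100% of Lumen, so Ingrid controls Lumen.
Ingrid holds 100% of Kestrel, so Ingrid controls Kestrel.
Kestrel and Lumen together hold 42% + 52% = 94% of Quillon, so Ingrid controls Quillon.

Yes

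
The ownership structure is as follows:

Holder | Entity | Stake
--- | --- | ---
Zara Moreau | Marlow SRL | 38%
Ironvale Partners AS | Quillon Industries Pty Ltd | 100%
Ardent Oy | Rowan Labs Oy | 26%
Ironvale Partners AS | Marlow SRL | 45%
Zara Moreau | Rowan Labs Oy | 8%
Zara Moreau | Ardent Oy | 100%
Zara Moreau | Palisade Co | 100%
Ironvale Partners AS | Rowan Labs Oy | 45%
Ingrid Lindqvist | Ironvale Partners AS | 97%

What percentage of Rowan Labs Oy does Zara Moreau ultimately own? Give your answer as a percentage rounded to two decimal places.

Zara reaches Rowan along 2 paths.
Via Ardent: 100% × 26% = 26%.
Direct stake: 8% = 8%.
Total: 26% + 8% = 34%.
Rounded: 34.00%.

34.00%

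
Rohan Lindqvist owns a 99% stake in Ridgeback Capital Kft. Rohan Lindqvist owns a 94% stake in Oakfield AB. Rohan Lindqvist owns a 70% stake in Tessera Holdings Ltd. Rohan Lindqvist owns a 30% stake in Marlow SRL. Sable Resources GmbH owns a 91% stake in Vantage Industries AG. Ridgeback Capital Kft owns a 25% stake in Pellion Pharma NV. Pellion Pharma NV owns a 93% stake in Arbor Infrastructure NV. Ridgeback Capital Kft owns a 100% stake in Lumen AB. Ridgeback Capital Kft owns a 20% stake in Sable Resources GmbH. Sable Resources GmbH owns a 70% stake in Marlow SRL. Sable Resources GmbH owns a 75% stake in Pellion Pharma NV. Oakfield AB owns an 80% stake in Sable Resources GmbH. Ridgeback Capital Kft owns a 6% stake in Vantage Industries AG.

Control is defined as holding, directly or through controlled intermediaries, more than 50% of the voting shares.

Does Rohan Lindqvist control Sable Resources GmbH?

Rohan holds 94% of Oakfield, so Rohan controls Oakfield.
Rohan holds 99% of Ridgeback, so Rohan controls Ridgeback.
Ridgeback and Oakfield together hold 20% + 80% = 100% of Sable, so Rohan controls Sable.

Yes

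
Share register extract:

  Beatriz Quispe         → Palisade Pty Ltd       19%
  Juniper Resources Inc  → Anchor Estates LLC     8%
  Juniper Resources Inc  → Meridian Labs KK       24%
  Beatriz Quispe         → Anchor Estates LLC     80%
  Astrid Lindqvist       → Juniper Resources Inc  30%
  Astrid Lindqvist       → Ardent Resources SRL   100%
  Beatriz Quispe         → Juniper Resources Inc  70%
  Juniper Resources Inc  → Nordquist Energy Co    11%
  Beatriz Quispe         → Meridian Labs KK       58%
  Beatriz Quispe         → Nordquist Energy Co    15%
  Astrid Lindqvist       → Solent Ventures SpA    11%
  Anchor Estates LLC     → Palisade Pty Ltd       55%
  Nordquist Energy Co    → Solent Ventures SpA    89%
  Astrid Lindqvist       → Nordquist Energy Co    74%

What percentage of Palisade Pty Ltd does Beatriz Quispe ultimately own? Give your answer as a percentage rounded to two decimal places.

66.08%

Beatriz reaches Palisade along 3 paths.
Via Anchor: 80% × 55% = 44%.
Via Juniper → Anchor: 70% × 8% × 55% = 3.08%.
Direct stake: 19% = 19%.
Total: 44% + 3.08% + 19% = 66.08%.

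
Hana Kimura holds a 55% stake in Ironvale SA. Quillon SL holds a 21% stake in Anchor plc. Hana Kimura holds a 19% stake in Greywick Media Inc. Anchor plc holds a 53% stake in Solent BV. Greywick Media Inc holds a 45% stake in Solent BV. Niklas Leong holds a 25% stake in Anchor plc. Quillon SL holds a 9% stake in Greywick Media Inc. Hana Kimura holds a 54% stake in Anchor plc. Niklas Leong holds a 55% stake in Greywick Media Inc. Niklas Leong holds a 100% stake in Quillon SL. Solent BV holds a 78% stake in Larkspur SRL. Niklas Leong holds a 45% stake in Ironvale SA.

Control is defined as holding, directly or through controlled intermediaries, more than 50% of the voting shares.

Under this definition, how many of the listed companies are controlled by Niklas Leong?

Niklas holds 100% of Quillon, so Niklas controls Quillon.
Niklas and Quillon together hold 55% + 9% = 64% of Greywick, so Niklas controls Greywick.
No other company's threshold is met.
Niklas controls 2 companies.

2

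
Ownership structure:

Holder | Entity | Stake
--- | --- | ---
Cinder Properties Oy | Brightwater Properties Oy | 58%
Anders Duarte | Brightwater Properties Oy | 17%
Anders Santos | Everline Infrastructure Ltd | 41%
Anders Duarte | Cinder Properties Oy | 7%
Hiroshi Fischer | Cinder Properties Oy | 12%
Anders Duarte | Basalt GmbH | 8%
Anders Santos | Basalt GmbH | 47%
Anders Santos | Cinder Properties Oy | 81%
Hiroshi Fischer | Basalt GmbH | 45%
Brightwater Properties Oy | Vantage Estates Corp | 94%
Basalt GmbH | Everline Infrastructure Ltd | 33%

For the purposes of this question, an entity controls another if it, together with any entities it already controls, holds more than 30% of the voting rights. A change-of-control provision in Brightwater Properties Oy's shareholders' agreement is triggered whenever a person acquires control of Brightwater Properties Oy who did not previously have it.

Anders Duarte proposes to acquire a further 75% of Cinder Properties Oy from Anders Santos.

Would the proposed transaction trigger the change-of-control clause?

The purchase adds only to Anders Duarte's holdings (Anders Santos's stake shrinks), so Anders Duarte is the only person who could newly come to control Brightwater.
Anders Duarte's largest direct stake is 17% in Brightwater, which does not meet the threshold, so Anders Duarte controls no company.
In Brightwater, Anders Duarte's side holds only 17%, not > 30%.
So before the transaction, Anders Duarte does not control Brightwater.
After the purchase, Anders Duarte's direct stake in Cinder rises to 7% + 75% = 82%, and Anders Santos's stake falls to 6%.
Anders Duarte holds 82% of Cinder, so Anders Duarte controls Cinder.
Cinder and Anders Duarte together hold 58% + 17% = 75% of Brightwater, so Anders Duarte controls Brightwater.
Anders Duarte did not control Brightwater before and does after, so the clause is triggered.

Yes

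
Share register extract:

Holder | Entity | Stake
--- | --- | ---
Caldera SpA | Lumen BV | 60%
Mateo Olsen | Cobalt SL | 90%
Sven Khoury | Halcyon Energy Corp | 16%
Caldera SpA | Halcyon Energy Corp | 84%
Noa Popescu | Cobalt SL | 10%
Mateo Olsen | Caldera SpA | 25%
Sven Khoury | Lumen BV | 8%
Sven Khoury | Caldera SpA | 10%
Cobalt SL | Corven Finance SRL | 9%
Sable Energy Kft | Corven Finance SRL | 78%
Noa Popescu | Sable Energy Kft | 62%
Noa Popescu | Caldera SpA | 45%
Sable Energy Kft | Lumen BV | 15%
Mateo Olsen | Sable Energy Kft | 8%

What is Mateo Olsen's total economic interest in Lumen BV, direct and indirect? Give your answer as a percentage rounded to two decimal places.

Mateo reaches Lumen along 2 paths.
Via Sable: 8% × 15% = 1.2%.
Via Caldera: 25% × 60% = 15%.
Total: 1.2% + 15% = 16.2%.
Rounded: 16.20%.

16.20%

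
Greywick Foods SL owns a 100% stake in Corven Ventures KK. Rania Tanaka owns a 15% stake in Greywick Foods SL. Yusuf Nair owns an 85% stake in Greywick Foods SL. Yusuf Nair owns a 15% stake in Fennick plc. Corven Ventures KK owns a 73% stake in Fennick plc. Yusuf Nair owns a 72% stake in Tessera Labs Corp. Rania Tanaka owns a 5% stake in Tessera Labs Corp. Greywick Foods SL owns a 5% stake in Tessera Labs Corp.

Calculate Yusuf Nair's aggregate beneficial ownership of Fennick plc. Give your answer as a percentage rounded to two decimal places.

77.05%

Yusuf reaches Fennick along 2 paths.
Via Greywick → Corven: 85% × 100% × 73% = 62.05%.
Direct stake: 15% = 15%.
Total: 62.05% + 15% = 77.05%.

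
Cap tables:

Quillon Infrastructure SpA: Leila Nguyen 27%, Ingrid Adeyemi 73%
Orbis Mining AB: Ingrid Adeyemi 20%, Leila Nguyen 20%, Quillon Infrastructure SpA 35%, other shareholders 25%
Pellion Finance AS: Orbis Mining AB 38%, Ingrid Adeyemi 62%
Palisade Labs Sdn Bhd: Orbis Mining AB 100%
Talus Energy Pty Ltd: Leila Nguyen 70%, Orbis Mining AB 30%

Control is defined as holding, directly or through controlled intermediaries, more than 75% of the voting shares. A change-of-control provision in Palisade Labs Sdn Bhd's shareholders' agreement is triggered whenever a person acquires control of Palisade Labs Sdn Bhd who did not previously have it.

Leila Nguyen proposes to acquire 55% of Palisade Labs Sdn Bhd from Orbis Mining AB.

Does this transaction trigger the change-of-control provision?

No

The purchase adds only to Leila's holdings (Orbis's stake shrinks), so Leila is the only person who could newly come to control Palisade.
Leila's largest direct stake is 70% in Talus, which does not meet the threshold, so Leila controls no company.
Neither Leila nor any entity Leila controls holds any voting interest in Palisade.
So before the transaction, Leila does not control Palisade.
After the purchase, Leila holds 55% of Palisade directly, and Orbis's stake falls to 45%.
After the transaction, Leila's side holds 55% of Palisade, not > 75%, so Leila still does not control Palisade.
No new person acquires control, so the clause is not triggered.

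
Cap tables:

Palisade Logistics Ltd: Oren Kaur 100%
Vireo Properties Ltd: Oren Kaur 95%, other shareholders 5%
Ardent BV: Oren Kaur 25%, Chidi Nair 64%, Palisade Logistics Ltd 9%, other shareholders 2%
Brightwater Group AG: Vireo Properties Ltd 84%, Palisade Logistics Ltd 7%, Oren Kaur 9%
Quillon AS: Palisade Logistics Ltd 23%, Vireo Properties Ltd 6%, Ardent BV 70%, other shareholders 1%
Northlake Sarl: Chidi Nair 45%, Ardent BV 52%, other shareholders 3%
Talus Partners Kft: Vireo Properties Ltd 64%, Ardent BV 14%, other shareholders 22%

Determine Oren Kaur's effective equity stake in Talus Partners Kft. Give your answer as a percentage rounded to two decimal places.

65.56%

Oren reaches Talus along 3 paths.
Via Vireo: 95% × 64% = 60.8%.
Via Ardent: 25% × 14% = 3.5%.
Via Palisade → Ardent: 100% × 9% × 14% = 1.26%.
Total: 60.8% + 3.5% + 1.26% = 65.56%.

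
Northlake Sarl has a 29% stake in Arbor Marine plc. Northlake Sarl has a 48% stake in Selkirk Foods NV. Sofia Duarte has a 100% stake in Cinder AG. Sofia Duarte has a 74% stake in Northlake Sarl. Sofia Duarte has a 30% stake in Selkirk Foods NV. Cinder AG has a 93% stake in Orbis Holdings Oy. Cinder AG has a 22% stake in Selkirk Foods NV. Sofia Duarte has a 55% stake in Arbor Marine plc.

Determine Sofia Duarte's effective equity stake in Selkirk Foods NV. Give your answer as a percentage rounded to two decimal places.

Sofia reaches Selkirk along 3 paths.
Via Cinder: 100% × 22% = 22%.
Via Northlake: 74% × 48% = 35.52%.
Direct stake: 30% = 30%.
Total: 22% + 35.52% + 30% = 87.52%.

87.52%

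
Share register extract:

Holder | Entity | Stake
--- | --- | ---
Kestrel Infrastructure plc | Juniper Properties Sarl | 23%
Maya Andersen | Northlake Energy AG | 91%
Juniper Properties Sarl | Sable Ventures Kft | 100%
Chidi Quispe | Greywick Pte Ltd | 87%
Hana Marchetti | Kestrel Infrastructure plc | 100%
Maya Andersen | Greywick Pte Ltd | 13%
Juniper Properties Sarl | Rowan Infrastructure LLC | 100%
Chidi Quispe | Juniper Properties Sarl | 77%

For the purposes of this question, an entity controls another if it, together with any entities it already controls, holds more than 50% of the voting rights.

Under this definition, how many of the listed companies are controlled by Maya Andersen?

1

Maya holds 91% of Northlake, so Maya controls Northlake.
No other company's threshold is met.
Maya controls 1 company.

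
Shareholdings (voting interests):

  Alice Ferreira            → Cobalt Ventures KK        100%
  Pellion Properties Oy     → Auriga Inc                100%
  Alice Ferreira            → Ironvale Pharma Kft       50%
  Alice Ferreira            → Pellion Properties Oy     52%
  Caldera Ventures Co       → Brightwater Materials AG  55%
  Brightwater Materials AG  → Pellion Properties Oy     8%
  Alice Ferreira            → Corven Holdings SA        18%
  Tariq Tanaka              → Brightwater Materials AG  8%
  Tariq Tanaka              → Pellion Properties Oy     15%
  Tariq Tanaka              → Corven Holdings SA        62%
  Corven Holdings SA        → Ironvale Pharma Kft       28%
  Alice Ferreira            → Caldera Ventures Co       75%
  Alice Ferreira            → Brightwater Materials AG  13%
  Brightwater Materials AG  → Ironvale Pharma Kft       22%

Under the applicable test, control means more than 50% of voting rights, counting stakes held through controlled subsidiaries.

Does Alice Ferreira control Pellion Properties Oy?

Alice holds 75% of Caldera, so Alice controls Caldera.
Alice and Caldera together hold 13% + 55% = 68% of Brightwater, so Alice controls Brightwater.
Brightwater and Alice together hold 8% + 52% = 60% of Pellion, so Alice controls Pellion.

Yes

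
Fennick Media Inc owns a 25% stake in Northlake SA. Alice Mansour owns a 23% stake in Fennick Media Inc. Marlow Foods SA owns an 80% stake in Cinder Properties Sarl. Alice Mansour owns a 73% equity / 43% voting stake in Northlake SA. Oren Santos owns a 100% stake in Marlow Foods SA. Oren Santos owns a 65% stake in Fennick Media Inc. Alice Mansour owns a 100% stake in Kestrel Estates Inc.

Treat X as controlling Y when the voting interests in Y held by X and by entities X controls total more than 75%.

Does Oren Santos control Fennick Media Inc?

Oren holds 100% of Marlow, so Oren controls Marlow.
Marlow holds 80% of Cinder, so Oren controls Cinder.
In Fennick, Oren's side holds only 65%, not > 75%.
So Oren does not control Fennick.

No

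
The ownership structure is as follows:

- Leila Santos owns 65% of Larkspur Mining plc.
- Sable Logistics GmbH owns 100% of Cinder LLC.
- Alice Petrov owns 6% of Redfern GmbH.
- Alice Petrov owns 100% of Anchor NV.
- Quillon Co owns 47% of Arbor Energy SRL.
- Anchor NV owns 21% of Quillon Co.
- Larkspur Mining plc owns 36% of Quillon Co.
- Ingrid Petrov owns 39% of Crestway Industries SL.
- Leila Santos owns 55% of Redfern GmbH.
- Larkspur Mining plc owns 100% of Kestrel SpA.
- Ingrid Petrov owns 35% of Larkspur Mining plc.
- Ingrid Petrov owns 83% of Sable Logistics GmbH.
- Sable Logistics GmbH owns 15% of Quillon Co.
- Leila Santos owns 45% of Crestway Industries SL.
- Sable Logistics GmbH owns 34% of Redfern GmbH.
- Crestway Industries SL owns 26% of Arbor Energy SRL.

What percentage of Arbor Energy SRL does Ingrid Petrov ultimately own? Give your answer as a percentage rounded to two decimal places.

Ingrid reaches Arbor along 3 paths.
Via Sable → Quillon: 83% × 15% × 47% = 5.8515%.
Via Larkspur → Quillon: 35% × 36% × 47% = 5.922%.
Via Crestway: 39% × 26% = 10.14%.
Total: 5.8515% + 5.922% + 10.14% = 21.9135%.
Rounded: 21.91%.

21.91%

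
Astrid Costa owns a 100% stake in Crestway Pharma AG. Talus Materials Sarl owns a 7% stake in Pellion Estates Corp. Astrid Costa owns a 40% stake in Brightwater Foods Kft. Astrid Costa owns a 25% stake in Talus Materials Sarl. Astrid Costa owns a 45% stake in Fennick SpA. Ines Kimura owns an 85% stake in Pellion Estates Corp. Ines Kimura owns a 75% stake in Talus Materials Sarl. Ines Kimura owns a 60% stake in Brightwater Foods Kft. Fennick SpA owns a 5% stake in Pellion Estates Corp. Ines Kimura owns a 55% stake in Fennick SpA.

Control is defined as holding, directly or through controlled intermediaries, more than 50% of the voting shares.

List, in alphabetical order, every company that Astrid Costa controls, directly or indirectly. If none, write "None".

Astrid holds 100% of Crestway, so Astrid controls Crestway.
No other company's threshold is met.

Crestway Pharma AG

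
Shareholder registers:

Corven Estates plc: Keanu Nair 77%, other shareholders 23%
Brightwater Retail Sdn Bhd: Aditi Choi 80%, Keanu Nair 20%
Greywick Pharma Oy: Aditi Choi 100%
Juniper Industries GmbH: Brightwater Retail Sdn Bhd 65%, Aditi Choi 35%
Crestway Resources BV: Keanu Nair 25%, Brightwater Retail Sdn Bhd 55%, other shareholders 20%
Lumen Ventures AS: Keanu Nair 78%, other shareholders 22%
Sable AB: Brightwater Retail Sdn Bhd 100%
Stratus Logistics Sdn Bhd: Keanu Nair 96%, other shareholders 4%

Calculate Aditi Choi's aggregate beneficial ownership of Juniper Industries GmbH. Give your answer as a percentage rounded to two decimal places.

Aditi reaches Juniper along 2 paths.
Via Brightwater: 80% × 65% = 52%.
Direct stake: 35% = 35%.
Total: 52% + 35% = 87%.
Rounded: 87.00%.

87.00%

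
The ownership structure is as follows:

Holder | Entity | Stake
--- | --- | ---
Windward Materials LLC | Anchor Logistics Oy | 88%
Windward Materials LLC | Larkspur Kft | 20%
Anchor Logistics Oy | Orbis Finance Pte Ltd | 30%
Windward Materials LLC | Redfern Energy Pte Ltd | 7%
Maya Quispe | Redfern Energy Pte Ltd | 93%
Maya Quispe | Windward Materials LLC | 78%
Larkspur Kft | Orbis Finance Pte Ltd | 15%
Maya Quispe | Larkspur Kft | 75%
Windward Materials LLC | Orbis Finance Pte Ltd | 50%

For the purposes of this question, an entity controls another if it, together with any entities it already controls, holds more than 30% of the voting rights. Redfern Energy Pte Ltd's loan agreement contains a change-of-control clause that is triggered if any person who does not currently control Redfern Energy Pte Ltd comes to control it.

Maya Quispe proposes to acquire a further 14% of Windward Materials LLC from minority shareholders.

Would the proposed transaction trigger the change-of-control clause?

The purchase changes only Maya's holdings, so Maya is the only person who could newly come to control Redfern.
Maya holds 78% of Windward, so Maya controls Windward.
Windward and Maya together hold 7% + 93% = 100% of Redfern, so Maya controls Redfern.
So Maya already controls Redfern before the transaction.
After the purchase, Maya's direct stake in Windward rises to 78% + 14% = 92%.
Maya controlled Redfern already, so this is not a new person acquiring control; every other person's position is unchanged or reduced.
No new person acquires control, so the clause is not triggered.

No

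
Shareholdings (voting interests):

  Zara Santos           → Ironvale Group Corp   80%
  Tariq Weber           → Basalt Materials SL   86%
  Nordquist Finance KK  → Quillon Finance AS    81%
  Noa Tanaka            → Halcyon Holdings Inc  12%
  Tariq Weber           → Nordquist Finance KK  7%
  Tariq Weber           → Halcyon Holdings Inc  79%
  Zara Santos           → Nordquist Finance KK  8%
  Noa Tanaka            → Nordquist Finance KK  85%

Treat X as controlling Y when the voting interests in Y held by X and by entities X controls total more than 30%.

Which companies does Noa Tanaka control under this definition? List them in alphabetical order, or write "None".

Nordquist Finance KK, Quillon Finance AS

Noa holds 85% of Nordquist, so Noa controls Nordquist.
Nordquist holds 81% of Quillon, so Noa controls Quillon.
No other company's threshold is met.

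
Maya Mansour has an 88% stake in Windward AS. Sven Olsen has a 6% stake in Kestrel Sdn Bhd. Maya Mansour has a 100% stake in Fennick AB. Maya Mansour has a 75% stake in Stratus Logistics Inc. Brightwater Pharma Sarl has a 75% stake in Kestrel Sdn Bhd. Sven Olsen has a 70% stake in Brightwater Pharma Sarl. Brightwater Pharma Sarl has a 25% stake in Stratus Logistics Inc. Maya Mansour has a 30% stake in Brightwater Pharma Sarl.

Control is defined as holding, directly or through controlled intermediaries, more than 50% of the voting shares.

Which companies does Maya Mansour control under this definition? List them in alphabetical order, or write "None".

Fennick AB, Stratus Logistics Inc, Windward AS

Maya holds 75% of Stratus, so Maya controls Stratus.
Maya holds 88% of Windward, so Maya controls Windward.
Maya holds 100% of Fennick, so Maya controls Fennick.
No other company's threshold is met.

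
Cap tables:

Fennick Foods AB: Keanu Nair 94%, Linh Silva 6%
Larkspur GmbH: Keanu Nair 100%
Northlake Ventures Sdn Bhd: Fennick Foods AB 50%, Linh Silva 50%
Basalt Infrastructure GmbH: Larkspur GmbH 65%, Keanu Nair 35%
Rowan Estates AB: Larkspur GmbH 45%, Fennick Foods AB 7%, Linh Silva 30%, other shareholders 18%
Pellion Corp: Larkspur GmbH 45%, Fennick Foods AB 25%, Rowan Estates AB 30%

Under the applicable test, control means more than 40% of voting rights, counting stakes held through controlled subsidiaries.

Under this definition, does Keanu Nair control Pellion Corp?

Yes

Keanu holds 100% of Larkspur, so Keanu controls Larkspur.
Keanu holds 94% of Fennick, so Keanu controls Fennick.
Larkspur and Fennick together hold 45% + 7% = 52% of Rowan, so Keanu controls Rowan.
Larkspur and Fennick and Rowan together hold 45% + 25% + 30% = 100% of Pellion, so Keanu controls Pellion.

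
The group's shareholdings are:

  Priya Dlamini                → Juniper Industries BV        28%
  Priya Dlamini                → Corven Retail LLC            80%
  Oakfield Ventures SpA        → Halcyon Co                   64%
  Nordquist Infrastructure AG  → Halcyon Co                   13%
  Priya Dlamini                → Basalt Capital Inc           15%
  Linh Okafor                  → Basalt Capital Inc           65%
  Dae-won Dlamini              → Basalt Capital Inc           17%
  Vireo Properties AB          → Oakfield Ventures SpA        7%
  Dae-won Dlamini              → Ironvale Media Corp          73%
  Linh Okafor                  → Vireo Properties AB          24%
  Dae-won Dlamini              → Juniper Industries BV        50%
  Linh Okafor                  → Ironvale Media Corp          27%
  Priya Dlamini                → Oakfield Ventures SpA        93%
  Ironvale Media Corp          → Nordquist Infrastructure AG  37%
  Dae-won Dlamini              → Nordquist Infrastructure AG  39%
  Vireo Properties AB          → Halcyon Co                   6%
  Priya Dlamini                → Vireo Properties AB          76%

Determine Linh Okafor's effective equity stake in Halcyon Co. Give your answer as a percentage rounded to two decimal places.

3.81%

Linh reaches Halcyon along 3 paths.
Via Vireo: 24% × 6% = 1.44%.
Via Vireo → Oakfield: 24% × 7% × 64% = 1.0752%.
Via Ironvale → Nordquist: 27% × 37% × 13% = 1.2987%.
Total: 1.44% + 1.0752% + 1.2987% = 3.8139%.
Rounded: 3.81%.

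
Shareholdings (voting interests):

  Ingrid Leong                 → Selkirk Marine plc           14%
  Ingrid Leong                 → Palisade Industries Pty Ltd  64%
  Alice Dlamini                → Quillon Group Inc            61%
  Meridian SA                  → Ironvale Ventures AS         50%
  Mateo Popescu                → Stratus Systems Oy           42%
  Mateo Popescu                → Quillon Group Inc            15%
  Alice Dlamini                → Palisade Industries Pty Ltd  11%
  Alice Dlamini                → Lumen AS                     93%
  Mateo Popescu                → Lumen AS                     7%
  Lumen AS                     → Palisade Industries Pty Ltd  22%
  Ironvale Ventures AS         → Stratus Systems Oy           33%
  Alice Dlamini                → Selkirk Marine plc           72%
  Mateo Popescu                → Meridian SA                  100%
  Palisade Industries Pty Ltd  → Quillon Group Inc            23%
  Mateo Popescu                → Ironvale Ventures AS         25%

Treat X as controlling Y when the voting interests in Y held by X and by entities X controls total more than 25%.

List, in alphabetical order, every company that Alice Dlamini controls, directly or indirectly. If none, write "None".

Alice holds 72% of Selkirk, so Alice controls Selkirk.
Alice holds 93% of Lumen, so Alice controls Lumen.
Alice and Lumen together hold 11% + 22% = 33% of Palisade, so Alice controls Palisade.
Palisade and Alice together hold 23% + 61% = 84% of Quillon, so Alice controls Quillon.
No other company's threshold is met.

Lumen AS, Palisade Industries Pty Ltd, Quillon Group Inc, Selkirk Marine plc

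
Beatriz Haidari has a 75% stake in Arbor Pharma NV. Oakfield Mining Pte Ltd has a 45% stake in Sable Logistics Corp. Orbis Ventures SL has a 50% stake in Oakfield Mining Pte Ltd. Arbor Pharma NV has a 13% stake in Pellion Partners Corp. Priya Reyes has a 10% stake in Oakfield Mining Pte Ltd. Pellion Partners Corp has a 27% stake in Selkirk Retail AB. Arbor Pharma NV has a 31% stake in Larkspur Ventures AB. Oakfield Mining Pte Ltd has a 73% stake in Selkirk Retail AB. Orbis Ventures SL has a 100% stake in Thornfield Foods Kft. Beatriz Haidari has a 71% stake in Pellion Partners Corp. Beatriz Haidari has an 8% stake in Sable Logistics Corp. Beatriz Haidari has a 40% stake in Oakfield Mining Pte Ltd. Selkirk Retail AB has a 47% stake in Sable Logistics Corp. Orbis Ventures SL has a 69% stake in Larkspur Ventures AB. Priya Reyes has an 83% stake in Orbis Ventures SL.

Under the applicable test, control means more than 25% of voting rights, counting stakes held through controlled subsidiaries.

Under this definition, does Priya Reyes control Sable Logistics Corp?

Yes

Priya holds 83% of Orbis, so Priya controls Orbis.
Priya and Orbis together hold 10% + 50% = 60% of Oakfield, so Priya controls Oakfield.
Oakfield holds 73% of Selkirk, so Priya controls Selkirk.
Selkirk and Oakfield together hold 47% + 45% = 92% of Sable, so Priya controls Sable.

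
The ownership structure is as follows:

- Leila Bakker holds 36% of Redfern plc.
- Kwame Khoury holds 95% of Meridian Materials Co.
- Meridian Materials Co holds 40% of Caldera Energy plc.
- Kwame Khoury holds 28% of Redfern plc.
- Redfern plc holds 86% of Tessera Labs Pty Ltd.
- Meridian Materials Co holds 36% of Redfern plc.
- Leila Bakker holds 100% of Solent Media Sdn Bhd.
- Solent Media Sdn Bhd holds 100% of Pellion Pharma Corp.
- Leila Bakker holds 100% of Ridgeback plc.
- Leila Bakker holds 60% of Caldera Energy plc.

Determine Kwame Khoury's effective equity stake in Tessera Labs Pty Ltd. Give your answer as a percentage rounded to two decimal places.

53.49%

Kwame reaches Tessera along 2 paths.
Via Redfern: 28% × 86% = 24.08%.
Via Meridian → Redfern: 95% × 36% × 86% = 29.412%.
Total: 24.08% + 29.412% = 53.492%.
Rounded: 53.49%.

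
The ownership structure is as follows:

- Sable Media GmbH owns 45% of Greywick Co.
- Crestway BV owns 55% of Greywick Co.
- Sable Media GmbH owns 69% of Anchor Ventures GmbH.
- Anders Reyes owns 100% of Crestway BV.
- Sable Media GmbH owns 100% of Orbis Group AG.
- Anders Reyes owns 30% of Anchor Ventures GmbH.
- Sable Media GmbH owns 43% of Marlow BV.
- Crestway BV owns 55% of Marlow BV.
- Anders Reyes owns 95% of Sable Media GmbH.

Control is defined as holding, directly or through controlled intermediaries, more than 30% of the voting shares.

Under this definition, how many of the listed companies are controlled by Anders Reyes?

6

Anders holds 100% of Crestway, so Anders controls Crestway.
Anders holds 95% of Sable, so Anders controls Sable.
Sable and Crestway together hold 43% + 55% = 98% of Marlow, so Anders controls Marlow.
Crestway and Sable together hold 55% + 45% = 100% of Greywick, so Anders controls Greywick.
Sable and Anders together hold 69% + 30% = 99% of Anchor, so Anders controls Anchor.
Sable holds 100% of Orbis, so Anders controls Orbis.
Anders controls 6 companies.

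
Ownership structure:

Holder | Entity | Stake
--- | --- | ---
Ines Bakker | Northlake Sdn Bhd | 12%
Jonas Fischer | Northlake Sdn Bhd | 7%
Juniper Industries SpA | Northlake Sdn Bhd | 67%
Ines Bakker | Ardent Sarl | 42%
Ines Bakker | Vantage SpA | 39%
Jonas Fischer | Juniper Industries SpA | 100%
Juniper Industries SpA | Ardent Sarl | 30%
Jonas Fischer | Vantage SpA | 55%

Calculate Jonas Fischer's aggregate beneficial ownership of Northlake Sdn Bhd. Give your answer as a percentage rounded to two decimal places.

Jonas reaches Northlake along 2 paths.
Direct stake: 7% = 7%.
Via Juniper: 100% × 67% = 67%.
Total: 7% + 67% = 74%.
Rounded: 74.00%.

74.00%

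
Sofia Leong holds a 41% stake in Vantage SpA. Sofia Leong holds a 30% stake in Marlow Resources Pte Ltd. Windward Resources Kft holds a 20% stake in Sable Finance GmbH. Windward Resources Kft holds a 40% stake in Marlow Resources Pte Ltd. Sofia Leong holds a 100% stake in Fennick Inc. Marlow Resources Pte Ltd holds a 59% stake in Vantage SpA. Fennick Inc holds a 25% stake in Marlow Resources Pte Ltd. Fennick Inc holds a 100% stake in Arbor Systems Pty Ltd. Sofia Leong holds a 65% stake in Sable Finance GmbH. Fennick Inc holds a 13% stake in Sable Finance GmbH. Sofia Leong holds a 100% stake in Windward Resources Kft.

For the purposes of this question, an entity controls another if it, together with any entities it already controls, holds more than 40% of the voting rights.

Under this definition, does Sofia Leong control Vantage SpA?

Sofia holds 100% of Fennick, so Sofia controls Fennick.
Sofia holds 100% of Windward, so Sofia controls Windward.
Windward and Fennick and Sofia together hold 40% + 25% + 30% = 95% of Marlow, so Sofia controls Marlow.
Marlow and Sofia together hold 59% + 41% = 100% of Vantage, so Sofia controls Vantage.

Yes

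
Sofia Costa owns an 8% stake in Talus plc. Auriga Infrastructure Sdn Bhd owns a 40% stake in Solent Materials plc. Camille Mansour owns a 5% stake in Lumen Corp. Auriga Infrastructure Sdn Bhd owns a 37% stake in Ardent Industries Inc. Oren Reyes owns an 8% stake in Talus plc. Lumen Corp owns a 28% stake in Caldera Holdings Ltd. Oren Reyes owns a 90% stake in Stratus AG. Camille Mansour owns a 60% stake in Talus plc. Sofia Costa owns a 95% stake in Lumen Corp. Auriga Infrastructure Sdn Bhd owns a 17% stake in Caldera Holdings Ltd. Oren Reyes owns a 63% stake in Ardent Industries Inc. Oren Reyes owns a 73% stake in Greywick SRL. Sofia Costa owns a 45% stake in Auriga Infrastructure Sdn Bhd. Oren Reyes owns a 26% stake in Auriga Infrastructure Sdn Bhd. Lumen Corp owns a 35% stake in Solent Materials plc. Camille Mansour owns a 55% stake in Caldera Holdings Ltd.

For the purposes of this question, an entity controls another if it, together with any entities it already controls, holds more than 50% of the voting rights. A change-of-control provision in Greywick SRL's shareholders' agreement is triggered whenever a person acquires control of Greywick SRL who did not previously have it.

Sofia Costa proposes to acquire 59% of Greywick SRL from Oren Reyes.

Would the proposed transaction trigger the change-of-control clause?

Yes

The purchase adds only to Sofia's holdings (Oren's stake shrinks), so Sofia is the only person who could newly come to control Greywick.
Sofia holds 95% of Lumen, so Sofia controls Lumen.
Neither Sofia nor any entity Sofia controls holds any voting interest in Greywick.
So before the transaction, Sofia does not control Greywick.
After the purchase, Sofia holds 59% of Greywick directly, and Oren's stake falls to 14%.
Sofia holds 59% of Greywick, so Sofia controls Greywick.
Sofia did not control Greywick before and does after, so the clause is triggered.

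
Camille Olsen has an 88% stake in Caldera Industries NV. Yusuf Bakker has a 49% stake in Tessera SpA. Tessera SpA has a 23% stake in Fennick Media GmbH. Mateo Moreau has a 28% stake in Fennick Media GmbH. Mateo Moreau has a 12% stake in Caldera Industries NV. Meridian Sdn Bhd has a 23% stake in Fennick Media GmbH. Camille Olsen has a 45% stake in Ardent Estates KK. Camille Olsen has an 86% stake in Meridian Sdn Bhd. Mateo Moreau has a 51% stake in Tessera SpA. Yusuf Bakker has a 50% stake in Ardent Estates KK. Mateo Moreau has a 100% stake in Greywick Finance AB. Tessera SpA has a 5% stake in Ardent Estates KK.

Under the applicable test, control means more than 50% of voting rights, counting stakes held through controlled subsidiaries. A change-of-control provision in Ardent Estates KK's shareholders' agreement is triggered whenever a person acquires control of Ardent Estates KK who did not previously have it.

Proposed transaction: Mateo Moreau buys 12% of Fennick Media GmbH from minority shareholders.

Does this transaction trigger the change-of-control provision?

No

The purchase changes only Mateo's holdings, so Mateo is the only person who could newly come to control Ardent.
Mateo holds 100% of Greywick, so Mateo controls Greywick.
Mateo holds 51% of Tessera, so Mateo controls Tessera.
Tessera and Mateo together hold 23% + 28% = 51% of Fennick, so Mateo controls Fennick.
In Ardent, Mateo's side holds only 5%, not > 50%.
So before the transaction, Mateo does not control Ardent.
After the purchase, Mateo's direct stake in Fennick rises to 28% + 12% = 40%.
Tessera and Mateo together hold 23% + 40% = 63% of Fennick, so Mateo controls Fennick.
After the transaction, Mateo's side holds 5% of Ardent, not > 50%, so Mateo still does not control Ardent.
No new person acquires control, so the clause is not triggered.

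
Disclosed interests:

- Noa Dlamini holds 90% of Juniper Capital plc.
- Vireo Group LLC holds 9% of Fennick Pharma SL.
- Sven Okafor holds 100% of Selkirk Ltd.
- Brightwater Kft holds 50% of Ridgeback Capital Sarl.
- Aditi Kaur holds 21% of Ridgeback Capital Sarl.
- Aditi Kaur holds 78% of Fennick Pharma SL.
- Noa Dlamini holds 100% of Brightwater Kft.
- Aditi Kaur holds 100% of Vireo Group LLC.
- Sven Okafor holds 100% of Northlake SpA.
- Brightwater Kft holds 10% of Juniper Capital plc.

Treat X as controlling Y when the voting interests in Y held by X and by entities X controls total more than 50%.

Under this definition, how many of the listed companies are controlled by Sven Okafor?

Sven holds 100% of Selkirk, so Sven controls Selkirk.
Sven holds 100% of Northlake, so Sven controls Northlake.
No other company's threshold is met.
Sven controls 2 companies.

2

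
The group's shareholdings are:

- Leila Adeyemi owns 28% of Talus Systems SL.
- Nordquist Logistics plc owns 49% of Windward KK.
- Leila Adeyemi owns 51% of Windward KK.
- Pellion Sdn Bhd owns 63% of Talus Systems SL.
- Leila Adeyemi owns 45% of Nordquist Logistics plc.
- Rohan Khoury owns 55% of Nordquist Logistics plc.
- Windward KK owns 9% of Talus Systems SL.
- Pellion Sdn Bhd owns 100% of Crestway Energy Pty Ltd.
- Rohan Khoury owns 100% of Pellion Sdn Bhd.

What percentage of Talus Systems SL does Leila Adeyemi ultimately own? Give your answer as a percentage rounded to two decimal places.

Leila reaches Talus along 3 paths.
Direct stake: 28% = 28%.
Via Nordquist → Windward: 45% × 49% × 9% = 1.9845%.
Via Windward: 51% × 9% = 4.59%.
Total: 28% + 1.9845% + 4.59% = 34.5745%.
Rounded: 34.57%.

34.57%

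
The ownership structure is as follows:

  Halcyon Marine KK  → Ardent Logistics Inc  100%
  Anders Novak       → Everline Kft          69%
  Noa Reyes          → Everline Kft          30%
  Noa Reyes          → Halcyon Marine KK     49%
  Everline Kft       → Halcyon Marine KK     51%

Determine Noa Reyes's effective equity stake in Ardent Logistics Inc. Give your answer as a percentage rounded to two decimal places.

Noa reaches Ardent along 2 paths.
Via Everline → Halcyon: 30% × 51% × 100% = 15.3%.
Via Halcyon: 49% × 100% = 49%.
Total: 15.3% + 49% = 64.3%.
Rounded: 64.30%.

64.30%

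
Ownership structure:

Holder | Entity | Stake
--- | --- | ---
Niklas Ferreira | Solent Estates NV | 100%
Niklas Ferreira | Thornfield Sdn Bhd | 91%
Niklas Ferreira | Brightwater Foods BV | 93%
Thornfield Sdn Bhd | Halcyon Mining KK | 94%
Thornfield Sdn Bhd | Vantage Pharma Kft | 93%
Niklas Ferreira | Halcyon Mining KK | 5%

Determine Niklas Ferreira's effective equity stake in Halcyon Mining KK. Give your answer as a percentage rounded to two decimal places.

90.54%

Niklas reaches Halcyon along 2 paths.
Via Thornfield: 91% × 94% = 85.54%.
Direct stake: 5% = 5%.
Total: 85.54% + 5% = 90.54%.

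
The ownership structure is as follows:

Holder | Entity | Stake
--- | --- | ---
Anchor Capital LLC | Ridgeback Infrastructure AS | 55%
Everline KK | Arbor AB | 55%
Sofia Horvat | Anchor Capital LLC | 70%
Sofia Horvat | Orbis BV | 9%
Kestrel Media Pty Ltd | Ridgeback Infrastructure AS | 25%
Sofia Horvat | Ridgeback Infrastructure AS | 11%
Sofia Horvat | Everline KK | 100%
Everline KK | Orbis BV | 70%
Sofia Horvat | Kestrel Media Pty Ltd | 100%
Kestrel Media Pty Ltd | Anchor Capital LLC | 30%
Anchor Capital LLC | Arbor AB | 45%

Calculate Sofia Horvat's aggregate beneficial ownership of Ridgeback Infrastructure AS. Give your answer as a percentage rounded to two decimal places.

Sofia reaches Ridgeback along 4 paths.
Direct stake: 11% = 11%.
Via Kestrel: 100% × 25% = 25%.
Via Anchor: 70% × 55% = 38.5%.
Via Kestrel → Anchor: 100% × 30% × 55% = 16.5%.
Total: 11% + 25% + 38.5% + 16.5% = 91%.
Rounded: 91.00%.

91.00%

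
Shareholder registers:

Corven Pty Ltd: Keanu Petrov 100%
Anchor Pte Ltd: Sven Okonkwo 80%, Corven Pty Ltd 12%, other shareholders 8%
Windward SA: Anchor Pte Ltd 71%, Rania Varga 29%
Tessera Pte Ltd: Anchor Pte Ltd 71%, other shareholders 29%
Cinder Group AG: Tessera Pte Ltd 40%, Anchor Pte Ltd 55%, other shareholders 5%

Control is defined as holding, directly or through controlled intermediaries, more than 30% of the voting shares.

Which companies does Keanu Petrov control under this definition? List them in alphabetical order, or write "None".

Keanu holds 100% of Corven, so Keanu controls Corven.
No other company's threshold is met.

Corven Pty Ltd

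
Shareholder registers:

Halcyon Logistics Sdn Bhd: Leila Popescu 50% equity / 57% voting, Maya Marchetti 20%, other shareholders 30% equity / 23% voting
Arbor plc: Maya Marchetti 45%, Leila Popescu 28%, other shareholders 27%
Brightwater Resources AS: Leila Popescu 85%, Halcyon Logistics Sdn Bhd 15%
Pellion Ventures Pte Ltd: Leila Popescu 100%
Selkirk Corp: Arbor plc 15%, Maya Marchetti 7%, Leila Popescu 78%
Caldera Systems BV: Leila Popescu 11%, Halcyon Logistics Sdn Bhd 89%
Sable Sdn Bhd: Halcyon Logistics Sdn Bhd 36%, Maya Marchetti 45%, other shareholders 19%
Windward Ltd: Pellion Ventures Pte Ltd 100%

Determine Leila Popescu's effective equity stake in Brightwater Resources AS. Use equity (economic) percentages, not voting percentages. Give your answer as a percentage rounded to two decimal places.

92.50%

Leila reaches Brightwater along 2 paths.
Direct stake: 85% = 85%.
Via Halcyon: 50% × 15% = 7.5%.
Total: 85% + 7.5% = 92.5%.
Rounded: 92.50%.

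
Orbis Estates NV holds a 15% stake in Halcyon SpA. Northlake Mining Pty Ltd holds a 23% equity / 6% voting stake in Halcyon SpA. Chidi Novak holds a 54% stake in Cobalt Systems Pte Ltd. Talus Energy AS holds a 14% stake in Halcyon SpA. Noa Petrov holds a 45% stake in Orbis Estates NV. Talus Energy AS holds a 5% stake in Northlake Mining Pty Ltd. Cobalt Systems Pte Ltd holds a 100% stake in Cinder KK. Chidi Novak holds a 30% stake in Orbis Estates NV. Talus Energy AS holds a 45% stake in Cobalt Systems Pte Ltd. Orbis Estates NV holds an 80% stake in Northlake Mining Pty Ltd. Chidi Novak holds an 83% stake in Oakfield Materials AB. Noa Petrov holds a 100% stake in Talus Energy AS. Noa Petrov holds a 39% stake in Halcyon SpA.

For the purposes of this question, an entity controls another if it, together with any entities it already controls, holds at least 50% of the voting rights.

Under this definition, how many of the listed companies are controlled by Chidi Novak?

3

Chidi holds 54% of Cobalt, so Chidi controls Cobalt.
Chidi holds 83% of Oakfield, so Chidi controls Oakfield.
Cobalt holds 100% of Cinder, so Chidi controls Cinder.
No other company's threshold is met.
Chidi controls 3 companies.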